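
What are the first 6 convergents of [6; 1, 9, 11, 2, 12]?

Using the convergent recurrence p_i = a_i*p_{i-1} + p_{i-2}, q_i = a_i*q_{i-1} + q_{i-2} with p_{-2}=0, p_{-1}=1, q_{-2}=1, q_{-1}=0:
  i=0: a_0=6, p_0 = 6*1 + 0 = 6, q_0 = 6*0 + 1 = 1.
  i=1: a_1=1, p_1 = 1*6 + 1 = 7, q_1 = 1*1 + 0 = 1.
  i=2: a_2=9, p_2 = 9*7 + 6 = 69, q_2 = 9*1 + 1 = 10.
  i=3: a_3=11, p_3 = 11*69 + 7 = 766, q_3 = 11*10 + 1 = 111.
  i=4: a_4=2, p_4 = 2*766 + 69 = 1601, q_4 = 2*111 + 10 = 232.
  i=5: a_5=12, p_5 = 12*1601 + 766 = 19978, q_5 = 12*232 + 111 = 2895.

6/1, 7/1, 69/10, 766/111, 1601/232, 19978/2895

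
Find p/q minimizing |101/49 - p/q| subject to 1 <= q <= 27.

Expand x = 101/49 as a continued fraction with the Euclidean algorithm:
  101 = 2*49 + 3, so a_0 = 2.
  49 = 16*3 + 1, so a_1 = 16.
  3 = 3*1 + 0, so a_2 = 3.
so x = [2; 16, 3].
Convergents (p_i = a_i*p_{i-1} + p_{i-2}, q_i = a_i*q_{i-1} + q_{i-2} with p_{-2}=0, p_{-1}=1, q_{-2}=1, q_{-1}=0), until the denominator exceeds 27:
  i=0: a_0=2, p_0 = 2*1 + 0 = 2, q_0 = 2*0 + 1 = 1.
  i=1: a_1=16, p_1 = 16*2 + 1 = 33, q_1 = 16*1 + 0 = 16.
  i=2: a_2=3, p_2 = 3*33 + 2 = 101, q_2 = 3*16 + 1 = 49.
q_2 = 49 > 27, so the last convergent with denominator <= 27 is p_1/q_1 = 33/16.
The closest fraction with denominator <= 27 is either p_1/q_1 or the intermediate fraction (k*p_1 + p_0)/(k*q_1 + q_0) with the largest k >= 1 whose denominator stays <= 27; these approach x as k grows, and every other convergent or intermediate fraction in range is farther away.
Largest k: floor((27 - q_0)/q_1) = floor((27 - 1)/16) = 1.
That gives (1*33 + 2)/(1*16 + 1) = 35/17.
Compare the errors: |x - 33/16| = |101*16 - 33*49|/(49*16) = 1/784, and |x - 35/17| = |101*17 - 35*49|/(49*17) = 2/833.
Cross-multiplying, 1*833 = 833 < 1568 = 2*784, so 1/784 is smaller: the convergent 33/16 is closer to x than 35/17.

33/16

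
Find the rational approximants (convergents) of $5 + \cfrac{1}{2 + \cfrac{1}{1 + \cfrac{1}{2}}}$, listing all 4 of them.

5/1, 11/2, 16/3, 43/8

Using the convergent recurrence p_i = a_i*p_{i-1} + p_{i-2}, q_i = a_i*q_{i-1} + q_{i-2} with p_{-2}=0, p_{-1}=1, q_{-2}=1, q_{-1}=0:
  i=0: a_0=5, p_0 = 5*1 + 0 = 5, q_0 = 5*0 + 1 = 1.
  i=1: a_1=2, p_1 = 2*5 + 1 = 11, q_1 = 2*1 + 0 = 2.
  i=2: a_2=1, p_2 = 1*11 + 5 = 16, q_2 = 1*2 + 1 = 3.
  i=3: a_3=2, p_3 = 2*16 + 11 = 43, q_3 = 2*3 + 2 = 8.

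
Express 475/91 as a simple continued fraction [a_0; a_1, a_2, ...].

Run the Euclidean algorithm on 475 and 91; the successive quotients are the partial quotients a_0, a_1, ... (each step inverts the fractional part left over by the previous one):
  475 = 5*91 + 20, so a_0 = 5.
  91 = 4*20 + 11, so a_1 = 4.
  20 = 1*11 + 9, so a_2 = 1.
  11 = 1*9 + 2, so a_3 = 1.
  9 = 4*2 + 1, so a_4 = 4.
  2 = 2*1 + 0, so a_5 = 2.
The remainder reaches 0 after 6 divisions, so the expansion has 6 partial quotients, read off in order.

[5; 4, 1, 1, 4, 2]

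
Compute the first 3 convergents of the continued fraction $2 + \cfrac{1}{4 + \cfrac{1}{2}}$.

2/1, 9/4, 20/9

Using the convergent recurrence p_i = a_i*p_{i-1} + p_{i-2}, q_i = a_i*q_{i-1} + q_{i-2} with p_{-2}=0, p_{-1}=1, q_{-2}=1, q_{-1}=0:
  i=0: a_0=2, p_0 = 2*1 + 0 = 2, q_0 = 2*0 + 1 = 1.
  i=1: a_1=4, p_1 = 4*2 + 1 = 9, q_1 = 4*1 + 0 = 4.
  i=2: a_2=2, p_2 = 2*9 + 2 = 20, q_2 = 2*4 + 1 = 9.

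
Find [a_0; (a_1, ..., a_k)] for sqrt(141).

Write x_i = (sqrt(141) + m_i)/d_i with (m_0, d_0) = (0, 1). a_0 = floor(sqrt(141)) = 11, since 11^2 = 121 <= 141 < 144 = 12^2.
Iterate m_{i+1} = d_i*a_i - m_i, d_{i+1} = (141 - m_{i+1}^2)/d_i, a_{i+1} = floor((a_0 + m_{i+1})/d_{i+1}):
  m_1 = 1*11 - 0 = 11, d_1 = (141 - 11^2)/1 = 20/1 = 20, a_1 = floor((11 + 11)/20) = 1.
  m_2 = 20*1 - 11 = 9, d_2 = (141 - 9^2)/20 = 60/20 = 3, a_2 = floor((11 + 9)/3) = 6.
  m_3 = 3*6 - 9 = 9, d_3 = (141 - 9^2)/3 = 60/3 = 20, a_3 = floor((11 + 9)/20) = 1.
  m_4 = 20*1 - 9 = 11, d_4 = (141 - 11^2)/20 = 20/20 = 1, a_4 = floor((11 + 11)/1) = 22.
  m_5 = 1*22 - 11 = 11, d_5 = (141 - 11^2)/1 = 20/1 = 20: (m_5, d_5) = (m_1, d_1) = (11, 20), so from here the quotients repeat a_1, ..., a_4; the period length is 4.
Hence the expansion of sqrt(141) is a_0 = 11 followed by the repeating block 1, 6, 1, 22 (period 4).

[11; (1, 6, 1, 22)]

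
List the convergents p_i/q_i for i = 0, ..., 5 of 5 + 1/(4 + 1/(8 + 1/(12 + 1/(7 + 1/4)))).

5/1, 21/4, 173/33, 2097/400, 14852/2833, 61505/11732

Using the convergent recurrence p_i = a_i*p_{i-1} + p_{i-2}, q_i = a_i*q_{i-1} + q_{i-2} with p_{-2}=0, p_{-1}=1, q_{-2}=1, q_{-1}=0:
  i=0: a_0=5, p_0 = 5*1 + 0 = 5, q_0 = 5*0 + 1 = 1.
  i=1: a_1=4, p_1 = 4*5 + 1 = 21, q_1 = 4*1 + 0 = 4.
  i=2: a_2=8, p_2 = 8*21 + 5 = 173, q_2 = 8*4 + 1 = 33.
  i=3: a_3=12, p_3 = 12*173 + 21 = 2097, q_3 = 12*33 + 4 = 400.
  i=4: a_4=7, p_4 = 7*2097 + 173 = 14852, q_4 = 7*400 + 33 = 2833.
  i=5: a_5=4, p_5 = 4*14852 + 2097 = 61505, q_5 = 4*2833 + 400 = 11732.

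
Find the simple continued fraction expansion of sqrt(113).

[10; (1, 1, 1, 2, 2, 1, 1, 1, 20)]

Write x_i = (sqrt(113) + m_i)/d_i with (m_0, d_0) = (0, 1). a_0 = floor(sqrt(113)) = 10, since 10^2 = 100 <= 113 < 121 = 11^2.
Iterate m_{i+1} = d_i*a_i - m_i, d_{i+1} = (113 - m_{i+1}^2)/d_i, a_{i+1} = floor((a_0 + m_{i+1})/d_{i+1}):
  m_1 = 1*10 - 0 = 10, d_1 = (113 - 10^2)/1 = 13/1 = 13, a_1 = floor((10 + 10)/13) = 1.
  m_2 = 13*1 - 10 = 3, d_2 = (113 - 3^2)/13 = 104/13 = 8, a_2 = floor((10 + 3)/8) = 1.
  m_3 = 8*1 - 3 = 5, d_3 = (113 - 5^2)/8 = 88/8 = 11, a_3 = floor((10 + 5)/11) = 1.
  m_4 = 11*1 - 5 = 6, d_4 = (113 - 6^2)/11 = 77/11 = 7, a_4 = floor((10 + 6)/7) = 2.
  m_5 = 7*2 - 6 = 8, d_5 = (113 - 8^2)/7 = 49/7 = 7, a_5 = floor((10 + 8)/7) = 2.
  m_6 = 7*2 - 8 = 6, d_6 = (113 - 6^2)/7 = 77/7 = 11, a_6 = floor((10 + 6)/11) = 1.
  m_7 = 11*1 - 6 = 5, d_7 = (113 - 5^2)/11 = 88/11 = 8, a_7 = floor((10 + 5)/8) = 1.
  m_8 = 8*1 - 5 = 3, d_8 = (113 - 3^2)/8 = 104/8 = 13, a_8 = floor((10 + 3)/13) = 1.
  m_9 = 13*1 - 3 = 10, d_9 = (113 - 10^2)/13 = 13/13 = 1, a_9 = floor((10 + 10)/1) = 20.
  m_10 = 1*20 - 10 = 10, d_10 = (113 - 10^2)/1 = 13/1 = 13: (m_10, d_10) = (m_1, d_1) = (10, 13), so from here the quotients repeat a_1, ..., a_9; the period length is 9.
Hence the expansion of sqrt(113) is a_0 = 10 followed by the repeating block 1, 1, 1, 2, 2, 1, 1, 1, 20 (period 9).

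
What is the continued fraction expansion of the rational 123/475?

[0; 3, 1, 6, 4, 4]

Run the Euclidean algorithm on 123 and 475; the successive quotients are the partial quotients a_0, a_1, ... (each step inverts the fractional part left over by the previous one):
  123 = 0*475 + 123, so a_0 = 0.
  475 = 3*123 + 106, so a_1 = 3.
  123 = 1*106 + 17, so a_2 = 1.
  106 = 6*17 + 4, so a_3 = 6.
  17 = 4*4 + 1, so a_4 = 4.
  4 = 4*1 + 0, so a_5 = 4.
The remainder reaches 0 after 6 divisions, so the expansion has 6 partial quotients, read off in order.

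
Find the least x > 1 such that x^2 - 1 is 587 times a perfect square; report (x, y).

First expand sqrt(587) as a continued fraction. With x_i = (sqrt(587) + m_i)/d_i and (m_0, d_0) = (0, 1): a_0 = floor(sqrt(587)) = 24, since 24^2 = 576 <= 587 < 625 = 25^2.
Iterate m_{i+1} = d_i*a_i - m_i, d_{i+1} = (587 - m_{i+1}^2)/d_i, a_{i+1} = floor((a_0 + m_{i+1})/d_{i+1}):
  m_1 = 1*24 - 0 = 24, d_1 = (587 - 24^2)/1 = 11/1 = 11, a_1 = floor((24 + 24)/11) = 4.
  m_2 = 11*4 - 24 = 20, d_2 = (587 - 20^2)/11 = 187/11 = 17, a_2 = floor((24 + 20)/17) = 2.
  m_3 = 17*2 - 20 = 14, d_3 = (587 - 14^2)/17 = 391/17 = 23, a_3 = floor((24 + 14)/23) = 1.
  m_4 = 23*1 - 14 = 9, d_4 = (587 - 9^2)/23 = 506/23 = 22, a_4 = floor((24 + 9)/22) = 1.
  m_5 = 22*1 - 9 = 13, d_5 = (587 - 13^2)/22 = 418/22 = 19, a_5 = floor((24 + 13)/19) = 1.
  m_6 = 19*1 - 13 = 6, d_6 = (587 - 6^2)/19 = 551/19 = 29, a_6 = floor((24 + 6)/29) = 1.
  m_7 = 29*1 - 6 = 23, d_7 = (587 - 23^2)/29 = 58/29 = 2, a_7 = floor((24 + 23)/2) = 23.
  m_8 = 2*23 - 23 = 23, d_8 = (587 - 23^2)/2 = 58/2 = 29, a_8 = floor((24 + 23)/29) = 1.
  m_9 = 29*1 - 23 = 6, d_9 = (587 - 6^2)/29 = 551/29 = 19, a_9 = floor((24 + 6)/19) = 1.
  m_10 = 19*1 - 6 = 13, d_10 = (587 - 13^2)/19 = 418/19 = 22, a_10 = floor((24 + 13)/22) = 1.
  m_11 = 22*1 - 13 = 9, d_11 = (587 - 9^2)/22 = 506/22 = 23, a_11 = floor((24 + 9)/23) = 1.
  m_12 = 23*1 - 9 = 14, d_12 = (587 - 14^2)/23 = 391/23 = 17, a_12 = floor((24 + 14)/17) = 2.
  m_13 = 17*2 - 14 = 20, d_13 = (587 - 20^2)/17 = 187/17 = 11, a_13 = floor((24 + 20)/11) = 4.
  m_14 = 11*4 - 20 = 24, d_14 = (587 - 24^2)/11 = 11/11 = 1, a_14 = floor((24 + 24)/1) = 48.
  m_15 = 1*48 - 24 = 24, d_15 = (587 - 24^2)/1 = 11/1 = 11: (m_15, d_15) = (m_1, d_1) = (24, 11), so from here the quotients repeat a_1, ..., a_14; the period length is 14.
So sqrt(587) = [24; (4, 2, 1, 1, 1, 1, 23, 1, 1, 1, 1, 2, 4, 48)] with period length k = 14.
k is even, so the fundamental solution of x^2 - 587y^2 = 1 is (p_{k-1}, q_{k-1}) = (p_13, q_13); compute convergents through index 13.
Convergents (p_i = a_i*p_{i-1} + p_{i-2}, q_i = a_i*q_{i-1} + q_{i-2} with p_{-2}=0, p_{-1}=1, q_{-2}=1, q_{-1}=0):
  i=0: a_0=24, p_0 = 24*1 + 0 = 24, q_0 = 24*0 + 1 = 1.
  i=1: a_1=4, p_1 = 4*24 + 1 = 97, q_1 = 4*1 + 0 = 4.
  i=2: a_2=2, p_2 = 2*97 + 24 = 218, q_2 = 2*4 + 1 = 9.
  i=3: a_3=1, p_3 = 1*218 + 97 = 315, q_3 = 1*9 + 4 = 13.
  i=4: a_4=1, p_4 = 1*315 + 218 = 533, q_4 = 1*13 + 9 = 22.
  i=5: a_5=1, p_5 = 1*533 + 315 = 848, q_5 = 1*22 + 13 = 35.
  i=6: a_6=1, p_6 = 1*848 + 533 = 1381, q_6 = 1*35 + 22 = 57.
  i=7: a_7=23, p_7 = 23*1381 + 848 = 32611, q_7 = 23*57 + 35 = 1346.
  i=8: a_8=1, p_8 = 1*32611 + 1381 = 33992, q_8 = 1*1346 + 57 = 1403.
  i=9: a_9=1, p_9 = 1*33992 + 32611 = 66603, q_9 = 1*1403 + 1346 = 2749.
  i=10: a_10=1, p_10 = 1*66603 + 33992 = 100595, q_10 = 1*2749 + 1403 = 4152.
  i=11: a_11=1, p_11 = 1*100595 + 66603 = 167198, q_11 = 1*4152 + 2749 = 6901.
  i=12: a_12=2, p_12 = 2*167198 + 100595 = 434991, q_12 = 2*6901 + 4152 = 17954.
  i=13: a_13=4, p_13 = 4*434991 + 167198 = 1907162, q_13 = 4*17954 + 6901 = 78717.
Check: 1907162^2 - 587*78717^2 = 3637266894244 - 3637266894243 = 1, so (x, y) = (1907162, 78717) solves the equation, and by the theorem it is the least positive solution.

(x, y) = (1907162, 78717)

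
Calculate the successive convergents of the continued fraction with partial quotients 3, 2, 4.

3/1, 7/2, 31/9

Using the convergent recurrence p_i = a_i*p_{i-1} + p_{i-2}, q_i = a_i*q_{i-1} + q_{i-2} with p_{-2}=0, p_{-1}=1, q_{-2}=1, q_{-1}=0:
  i=0: a_0=3, p_0 = 3*1 + 0 = 3, q_0 = 3*0 + 1 = 1.
  i=1: a_1=2, p_1 = 2*3 + 1 = 7, q_1 = 2*1 + 0 = 2.
  i=2: a_2=4, p_2 = 4*7 + 3 = 31, q_2 = 4*2 + 1 = 9.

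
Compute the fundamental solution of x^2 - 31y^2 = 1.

(x, y) = (1520, 273)

First expand sqrt(31) as a continued fraction. With x_i = (sqrt(31) + m_i)/d_i and (m_0, d_0) = (0, 1): a_0 = floor(sqrt(31)) = 5, since 5^2 = 25 <= 31 < 36 = 6^2.
Iterate m_{i+1} = d_i*a_i - m_i, d_{i+1} = (31 - m_{i+1}^2)/d_i, a_{i+1} = floor((a_0 + m_{i+1})/d_{i+1}):
  m_1 = 1*5 - 0 = 5, d_1 = (31 - 5^2)/1 = 6/1 = 6, a_1 = floor((5 + 5)/6) = 1.
  m_2 = 6*1 - 5 = 1, d_2 = (31 - 1^2)/6 = 30/6 = 5, a_2 = floor((5 + 1)/5) = 1.
  m_3 = 5*1 - 1 = 4, d_3 = (31 - 4^2)/5 = 15/5 = 3, a_3 = floor((5 + 4)/3) = 3.
  m_4 = 3*3 - 4 = 5, d_4 = (31 - 5^2)/3 = 6/3 = 2, a_4 = floor((5 + 5)/2) = 5.
  m_5 = 2*5 - 5 = 5, d_5 = (31 - 5^2)/2 = 6/2 = 3, a_5 = floor((5 + 5)/3) = 3.
  m_6 = 3*3 - 5 = 4, d_6 = (31 - 4^2)/3 = 15/3 = 5, a_6 = floor((5 + 4)/5) = 1.
  m_7 = 5*1 - 4 = 1, d_7 = (31 - 1^2)/5 = 30/5 = 6, a_7 = floor((5 + 1)/6) = 1.
  m_8 = 6*1 - 1 = 5, d_8 = (31 - 5^2)/6 = 6/6 = 1, a_8 = floor((5 + 5)/1) = 10.
  m_9 = 1*10 - 5 = 5, d_9 = (31 - 5^2)/1 = 6/1 = 6: (m_9, d_9) = (m_1, d_1) = (5, 6), so from here the quotients repeat a_1, ..., a_8; the period length is 8.
So sqrt(31) = [5; (1, 1, 3, 5, 3, 1, 1, 10)] with period length k = 8.
k is even, so the fundamental solution of x^2 - 31y^2 = 1 is (p_{k-1}, q_{k-1}) = (p_7, q_7); compute convergents through index 7.
Convergents (p_i = a_i*p_{i-1} + p_{i-2}, q_i = a_i*q_{i-1} + q_{i-2} with p_{-2}=0, p_{-1}=1, q_{-2}=1, q_{-1}=0):
  i=0: a_0=5, p_0 = 5*1 + 0 = 5, q_0 = 5*0 + 1 = 1.
  i=1: a_1=1, p_1 = 1*5 + 1 = 6, q_1 = 1*1 + 0 = 1.
  i=2: a_2=1, p_2 = 1*6 + 5 = 11, q_2 = 1*1 + 1 = 2.
  i=3: a_3=3, p_3 = 3*11 + 6 = 39, q_3 = 3*2 + 1 = 7.
  i=4: a_4=5, p_4 = 5*39 + 11 = 206, q_4 = 5*7 + 2 = 37.
  i=5: a_5=3, p_5 = 3*206 + 39 = 657, q_5 = 3*37 + 7 = 118.
  i=6: a_6=1, p_6 = 1*657 + 206 = 863, q_6 = 1*118 + 37 = 155.
  i=7: a_7=1, p_7 = 1*863 + 657 = 1520, q_7 = 1*155 + 118 = 273.
Check: 1520^2 - 31*273^2 = 2310400 - 2310399 = 1, so (x, y) = (1520, 273) solves the equation, and by the theorem it is the least positive solution.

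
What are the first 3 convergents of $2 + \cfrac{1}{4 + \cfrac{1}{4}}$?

Using the convergent recurrence p_i = a_i*p_{i-1} + p_{i-2}, q_i = a_i*q_{i-1} + q_{i-2} with p_{-2}=0, p_{-1}=1, q_{-2}=1, q_{-1}=0:
  i=0: a_0=2, p_0 = 2*1 + 0 = 2, q_0 = 2*0 + 1 = 1.
  i=1: a_1=4, p_1 = 4*2 + 1 = 9, q_1 = 4*1 + 0 = 4.
  i=2: a_2=4, p_2 = 4*9 + 2 = 38, q_2 = 4*4 + 1 = 17.

2/1, 9/4, 38/17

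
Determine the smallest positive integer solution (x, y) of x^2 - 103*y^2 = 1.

(x, y) = (227528, 22419)

First expand sqrt(103) as a continued fraction. With x_i = (sqrt(103) + m_i)/d_i and (m_0, d_0) = (0, 1): a_0 = floor(sqrt(103)) = 10, since 10^2 = 100 <= 103 < 121 = 11^2.
Iterate m_{i+1} = d_i*a_i - m_i, d_{i+1} = (103 - m_{i+1}^2)/d_i, a_{i+1} = floor((a_0 + m_{i+1})/d_{i+1}):
  m_1 = 1*10 - 0 = 10, d_1 = (103 - 10^2)/1 = 3/1 = 3, a_1 = floor((10 + 10)/3) = 6.
  m_2 = 3*6 - 10 = 8, d_2 = (103 - 8^2)/3 = 39/3 = 13, a_2 = floor((10 + 8)/13) = 1.
  m_3 = 13*1 - 8 = 5, d_3 = (103 - 5^2)/13 = 78/13 = 6, a_3 = floor((10 + 5)/6) = 2.
  m_4 = 6*2 - 5 = 7, d_4 = (103 - 7^2)/6 = 54/6 = 9, a_4 = floor((10 + 7)/9) = 1.
  m_5 = 9*1 - 7 = 2, d_5 = (103 - 2^2)/9 = 99/9 = 11, a_5 = floor((10 + 2)/11) = 1.
  m_6 = 11*1 - 2 = 9, d_6 = (103 - 9^2)/11 = 22/11 = 2, a_6 = floor((10 + 9)/2) = 9.
  m_7 = 2*9 - 9 = 9, d_7 = (103 - 9^2)/2 = 22/2 = 11, a_7 = floor((10 + 9)/11) = 1.
  m_8 = 11*1 - 9 = 2, d_8 = (103 - 2^2)/11 = 99/11 = 9, a_8 = floor((10 + 2)/9) = 1.
  m_9 = 9*1 - 2 = 7, d_9 = (103 - 7^2)/9 = 54/9 = 6, a_9 = floor((10 + 7)/6) = 2.
  m_10 = 6*2 - 7 = 5, d_10 = (103 - 5^2)/6 = 78/6 = 13, a_10 = floor((10 + 5)/13) = 1.
  m_11 = 13*1 - 5 = 8, d_11 = (103 - 8^2)/13 = 39/13 = 3, a_11 = floor((10 + 8)/3) = 6.
  m_12 = 3*6 - 8 = 10, d_12 = (103 - 10^2)/3 = 3/3 = 1, a_12 = floor((10 + 10)/1) = 20.
  m_13 = 1*20 - 10 = 10, d_13 = (103 - 10^2)/1 = 3/1 = 3: (m_13, d_13) = (m_1, d_1) = (10, 3), so from here the quotients repeat a_1, ..., a_12; the period length is 12.
So sqrt(103) = [10; (6, 1, 2, 1, 1, 9, 1, 1, 2, 1, 6, 20)] with period length k = 12.
k is even, so the fundamental solution of x^2 - 103y^2 = 1 is (p_{k-1}, q_{k-1}) = (p_11, q_11); compute convergents through index 11.
Convergents (p_i = a_i*p_{i-1} + p_{i-2}, q_i = a_i*q_{i-1} + q_{i-2} with p_{-2}=0, p_{-1}=1, q_{-2}=1, q_{-1}=0):
  i=0: a_0=10, p_0 = 10*1 + 0 = 10, q_0 = 10*0 + 1 = 1.
  i=1: a_1=6, p_1 = 6*10 + 1 = 61, q_1 = 6*1 + 0 = 6.
  i=2: a_2=1, p_2 = 1*61 + 10 = 71, q_2 = 1*6 + 1 = 7.
  i=3: a_3=2, p_3 = 2*71 + 61 = 203, q_3 = 2*7 + 6 = 20.
  i=4: a_4=1, p_4 = 1*203 + 71 = 274, q_4 = 1*20 + 7 = 27.
  i=5: a_5=1, p_5 = 1*274 + 203 = 477, q_5 = 1*27 + 20 = 47.
  i=6: a_6=9, p_6 = 9*477 + 274 = 4567, q_6 = 9*47 + 27 = 450.
  i=7: a_7=1, p_7 = 1*4567 + 477 = 5044, q_7 = 1*450 + 47 = 497.
  i=8: a_8=1, p_8 = 1*5044 + 4567 = 9611, q_8 = 1*497 + 450 = 947.
  i=9: a_9=2, p_9 = 2*9611 + 5044 = 24266, q_9 = 2*947 + 497 = 2391.
  i=10: a_10=1, p_10 = 1*24266 + 9611 = 33877, q_10 = 1*2391 + 947 = 3338.
  i=11: a_11=6, p_11 = 6*33877 + 24266 = 227528, q_11 = 6*3338 + 2391 = 22419.
Check: 227528^2 - 103*22419^2 = 51768990784 - 51768990783 = 1, so (x, y) = (227528, 22419) solves the equation, and by the theorem it is the least positive solution.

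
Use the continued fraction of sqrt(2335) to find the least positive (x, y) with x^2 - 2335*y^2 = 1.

(x, y) = (4204, 87)

First expand sqrt(2335) as a continued fraction. With x_i = (sqrt(2335) + m_i)/d_i and (m_0, d_0) = (0, 1): a_0 = floor(sqrt(2335)) = 48, since 48^2 = 2304 <= 2335 < 2401 = 49^2.
Iterate m_{i+1} = d_i*a_i - m_i, d_{i+1} = (2335 - m_{i+1}^2)/d_i, a_{i+1} = floor((a_0 + m_{i+1})/d_{i+1}):
  m_1 = 1*48 - 0 = 48, d_1 = (2335 - 48^2)/1 = 31/1 = 31, a_1 = floor((48 + 48)/31) = 3.
  m_2 = 31*3 - 48 = 45, d_2 = (2335 - 45^2)/31 = 310/31 = 10, a_2 = floor((48 + 45)/10) = 9.
  m_3 = 10*9 - 45 = 45, d_3 = (2335 - 45^2)/10 = 310/10 = 31, a_3 = floor((48 + 45)/31) = 3.
  m_4 = 31*3 - 45 = 48, d_4 = (2335 - 48^2)/31 = 31/31 = 1, a_4 = floor((48 + 48)/1) = 96.
  m_5 = 1*96 - 48 = 48, d_5 = (2335 - 48^2)/1 = 31/1 = 31: (m_5, d_5) = (m_1, d_1) = (48, 31), so from here the quotients repeat a_1, ..., a_4; the period length is 4.
So sqrt(2335) = [48; (3, 9, 3, 96)] with period length k = 4.
k is even, so the fundamental solution of x^2 - 2335y^2 = 1 is (p_{k-1}, q_{k-1}) = (p_3, q_3); compute convergents through index 3.
Convergents (p_i = a_i*p_{i-1} + p_{i-2}, q_i = a_i*q_{i-1} + q_{i-2} with p_{-2}=0, p_{-1}=1, q_{-2}=1, q_{-1}=0):
  i=0: a_0=48, p_0 = 48*1 + 0 = 48, q_0 = 48*0 + 1 = 1.
  i=1: a_1=3, p_1 = 3*48 + 1 = 145, q_1 = 3*1 + 0 = 3.
  i=2: a_2=9, p_2 = 9*145 + 48 = 1353, q_2 = 9*3 + 1 = 28.
  i=3: a_3=3, p_3 = 3*1353 + 145 = 4204, q_3 = 3*28 + 3 = 87.
Check: 4204^2 - 2335*87^2 = 17673616 - 17673615 = 1, so (x, y) = (4204, 87) solves the equation, and by the theorem it is the least positive solution.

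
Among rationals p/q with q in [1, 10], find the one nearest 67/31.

13/6

Expand x = 67/31 as a continued fraction with the Euclidean algorithm:
  67 = 2*31 + 5, so a_0 = 2.
  31 = 6*5 + 1, so a_1 = 6.
  5 = 5*1 + 0, so a_2 = 5.
so x = [2; 6, 5].
Convergents (p_i = a_i*p_{i-1} + p_{i-2}, q_i = a_i*q_{i-1} + q_{i-2} with p_{-2}=0, p_{-1}=1, q_{-2}=1, q_{-1}=0), until the denominator exceeds 10:
  i=0: a_0=2, p_0 = 2*1 + 0 = 2, q_0 = 2*0 + 1 = 1.
  i=1: a_1=6, p_1 = 6*2 + 1 = 13, q_1 = 6*1 + 0 = 6.
  i=2: a_2=5, p_2 = 5*13 + 2 = 67, q_2 = 5*6 + 1 = 31.
q_2 = 31 > 10, so the last convergent with denominator <= 10 is p_1/q_1 = 13/6.
The closest fraction with denominator <= 10 is either p_1/q_1 or the intermediate fraction (k*p_1 + p_0)/(k*q_1 + q_0) with the largest k >= 1 whose denominator stays <= 10; these approach x as k grows, and every other convergent or intermediate fraction in range is farther away.
Largest k: floor((10 - q_0)/q_1) = floor((10 - 1)/6) = 1.
That gives (1*13 + 2)/(1*6 + 1) = 15/7.
Compare the errors: |x - 13/6| = |67*6 - 13*31|/(31*6) = 1/186, and |x - 15/7| = |67*7 - 15*31|/(31*7) = 4/217.
Cross-multiplying, 1*217 = 217 < 744 = 4*186, so 1/186 is smaller: the convergent 13/6 is closer to x than 15/7.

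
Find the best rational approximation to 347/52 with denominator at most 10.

20/3

Expand x = 347/52 as a continued fraction with the Euclidean algorithm:
  347 = 6*52 + 35, so a_0 = 6.
  52 = 1*35 + 17, so a_1 = 1.
  35 = 2*17 + 1, so a_2 = 2.
  17 = 17*1 + 0, so a_3 = 17.
so x = [6; 1, 2, 17].
Convergents (p_i = a_i*p_{i-1} + p_{i-2}, q_i = a_i*q_{i-1} + q_{i-2} with p_{-2}=0, p_{-1}=1, q_{-2}=1, q_{-1}=0), until the denominator exceeds 10:
  i=0: a_0=6, p_0 = 6*1 + 0 = 6, q_0 = 6*0 + 1 = 1.
  i=1: a_1=1, p_1 = 1*6 + 1 = 7, q_1 = 1*1 + 0 = 1.
  i=2: a_2=2, p_2 = 2*7 + 6 = 20, q_2 = 2*1 + 1 = 3.
  i=3: a_3=17, p_3 = 17*20 + 7 = 347, q_3 = 17*3 + 1 = 52.
q_3 = 52 > 10, so the last convergent with denominator <= 10 is p_2/q_2 = 20/3.
The closest fraction with denominator <= 10 is either p_2/q_2 or the intermediate fraction (k*p_2 + p_1)/(k*q_2 + q_1) with the largest k >= 1 whose denominator stays <= 10; these approach x as k grows, and every other convergent or intermediate fraction in range is farther away.
Largest k: floor((10 - q_1)/q_2) = floor((10 - 1)/3) = 3.
That gives (3*20 + 7)/(3*3 + 1) = 67/10.
Compare the errors: |x - 20/3| = |347*3 - 20*52|/(52*3) = 1/156, and |x - 67/10| = |347*10 - 67*52|/(52*10) = 14/520.
Cross-multiplying, 1*520 = 520 < 2184 = 14*156, so 1/156 is smaller: the convergent 20/3 is closer to x than 67/10.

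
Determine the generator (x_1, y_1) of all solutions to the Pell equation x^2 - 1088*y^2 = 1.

First expand sqrt(1088) as a continued fraction. With x_i = (sqrt(1088) + m_i)/d_i and (m_0, d_0) = (0, 1): a_0 = floor(sqrt(1088)) = 32, since 32^2 = 1024 <= 1088 < 1089 = 33^2.
Iterate m_{i+1} = d_i*a_i - m_i, d_{i+1} = (1088 - m_{i+1}^2)/d_i, a_{i+1} = floor((a_0 + m_{i+1})/d_{i+1}):
  m_1 = 1*32 - 0 = 32, d_1 = (1088 - 32^2)/1 = 64/1 = 64, a_1 = floor((32 + 32)/64) = 1.
  m_2 = 64*1 - 32 = 32, d_2 = (1088 - 32^2)/64 = 64/64 = 1, a_2 = floor((32 + 32)/1) = 64.
  m_3 = 1*64 - 32 = 32, d_3 = (1088 - 32^2)/1 = 64/1 = 64: (m_3, d_3) = (m_1, d_1) = (32, 64), so from here the quotients repeat a_1, a_2; the period length is 2.
So sqrt(1088) = [32; (1, 64)] with period length k = 2.
k is even, so the fundamental solution of x^2 - 1088y^2 = 1 is (p_{k-1}, q_{k-1}) = (p_1, q_1); compute convergents through index 1.
Convergents (p_i = a_i*p_{i-1} + p_{i-2}, q_i = a_i*q_{i-1} + q_{i-2} with p_{-2}=0, p_{-1}=1, q_{-2}=1, q_{-1}=0):
  i=0: a_0=32, p_0 = 32*1 + 0 = 32, q_0 = 32*0 + 1 = 1.
  i=1: a_1=1, p_1 = 1*32 + 1 = 33, q_1 = 1*1 + 0 = 1.
Check: 33^2 - 1088*1^2 = 1089 - 1088 = 1, so (x, y) = (33, 1) solves the equation, and by the theorem it is the least positive solution.

(x, y) = (33, 1)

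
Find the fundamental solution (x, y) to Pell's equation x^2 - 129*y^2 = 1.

(x, y) = (16855, 1484)

First expand sqrt(129) as a continued fraction. With x_i = (sqrt(129) + m_i)/d_i and (m_0, d_0) = (0, 1): a_0 = floor(sqrt(129)) = 11, since 11^2 = 121 <= 129 < 144 = 12^2.
Iterate m_{i+1} = d_i*a_i - m_i, d_{i+1} = (129 - m_{i+1}^2)/d_i, a_{i+1} = floor((a_0 + m_{i+1})/d_{i+1}):
  m_1 = 1*11 - 0 = 11, d_1 = (129 - 11^2)/1 = 8/1 = 8, a_1 = floor((11 + 11)/8) = 2.
  m_2 = 8*2 - 11 = 5, d_2 = (129 - 5^2)/8 = 104/8 = 13, a_2 = floor((11 + 5)/13) = 1.
  m_3 = 13*1 - 5 = 8, d_3 = (129 - 8^2)/13 = 65/13 = 5, a_3 = floor((11 + 8)/5) = 3.
  m_4 = 5*3 - 8 = 7, d_4 = (129 - 7^2)/5 = 80/5 = 16, a_4 = floor((11 + 7)/16) = 1.
  m_5 = 16*1 - 7 = 9, d_5 = (129 - 9^2)/16 = 48/16 = 3, a_5 = floor((11 + 9)/3) = 6.
  m_6 = 3*6 - 9 = 9, d_6 = (129 - 9^2)/3 = 48/3 = 16, a_6 = floor((11 + 9)/16) = 1.
  m_7 = 16*1 - 9 = 7, d_7 = (129 - 7^2)/16 = 80/16 = 5, a_7 = floor((11 + 7)/5) = 3.
  m_8 = 5*3 - 7 = 8, d_8 = (129 - 8^2)/5 = 65/5 = 13, a_8 = floor((11 + 8)/13) = 1.
  m_9 = 13*1 - 8 = 5, d_9 = (129 - 5^2)/13 = 104/13 = 8, a_9 = floor((11 + 5)/8) = 2.
  m_10 = 8*2 - 5 = 11, d_10 = (129 - 11^2)/8 = 8/8 = 1, a_10 = floor((11 + 11)/1) = 22.
  m_11 = 1*22 - 11 = 11, d_11 = (129 - 11^2)/1 = 8/1 = 8: (m_11, d_11) = (m_1, d_1) = (11, 8), so from here the quotients repeat a_1, ..., a_10; the period length is 10.
So sqrt(129) = [11; (2, 1, 3, 1, 6, 1, 3, 1, 2, 22)] with period length k = 10.
k is even, so the fundamental solution of x^2 - 129y^2 = 1 is (p_{k-1}, q_{k-1}) = (p_9, q_9); compute convergents through index 9.
Convergents (p_i = a_i*p_{i-1} + p_{i-2}, q_i = a_i*q_{i-1} + q_{i-2} with p_{-2}=0, p_{-1}=1, q_{-2}=1, q_{-1}=0):
  i=0: a_0=11, p_0 = 11*1 + 0 = 11, q_0 = 11*0 + 1 = 1.
  i=1: a_1=2, p_1 = 2*11 + 1 = 23, q_1 = 2*1 + 0 = 2.
  i=2: a_2=1, p_2 = 1*23 + 11 = 34, q_2 = 1*2 + 1 = 3.
  i=3: a_3=3, p_3 = 3*34 + 23 = 125, q_3 = 3*3 + 2 = 11.
  i=4: a_4=1, p_4 = 1*125 + 34 = 159, q_4 = 1*11 + 3 = 14.
  i=5: a_5=6, p_5 = 6*159 + 125 = 1079, q_5 = 6*14 + 11 = 95.
  i=6: a_6=1, p_6 = 1*1079 + 159 = 1238, q_6 = 1*95 + 14 = 109.
  i=7: a_7=3, p_7 = 3*1238 + 1079 = 4793, q_7 = 3*109 + 95 = 422.
  i=8: a_8=1, p_8 = 1*4793 + 1238 = 6031, q_8 = 1*422 + 109 = 531.
  i=9: a_9=2, p_9 = 2*6031 + 4793 = 16855, q_9 = 2*531 + 422 = 1484.
Check: 16855^2 - 129*1484^2 = 284091025 - 284091024 = 1, so (x, y) = (16855, 1484) solves the equation, and by the theorem it is the least positive solution.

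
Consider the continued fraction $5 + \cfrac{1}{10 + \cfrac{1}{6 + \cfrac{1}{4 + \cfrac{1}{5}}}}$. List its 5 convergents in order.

Using the convergent recurrence p_i = a_i*p_{i-1} + p_{i-2}, q_i = a_i*q_{i-1} + q_{i-2} with p_{-2}=0, p_{-1}=1, q_{-2}=1, q_{-1}=0:
  i=0: a_0=5, p_0 = 5*1 + 0 = 5, q_0 = 5*0 + 1 = 1.
  i=1: a_1=10, p_1 = 10*5 + 1 = 51, q_1 = 10*1 + 0 = 10.
  i=2: a_2=6, p_2 = 6*51 + 5 = 311, q_2 = 6*10 + 1 = 61.
  i=3: a_3=4, p_3 = 4*311 + 51 = 1295, q_3 = 4*61 + 10 = 254.
  i=4: a_4=5, p_4 = 5*1295 + 311 = 6786, q_4 = 5*254 + 61 = 1331.

5/1, 51/10, 311/61, 1295/254, 6786/1331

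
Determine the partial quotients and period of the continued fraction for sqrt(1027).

Write x_i = (sqrt(1027) + m_i)/d_i with (m_0, d_0) = (0, 1). a_0 = floor(sqrt(1027)) = 32, since 32^2 = 1024 <= 1027 < 1089 = 33^2.
Iterate m_{i+1} = d_i*a_i - m_i, d_{i+1} = (1027 - m_{i+1}^2)/d_i, a_{i+1} = floor((a_0 + m_{i+1})/d_{i+1}):
  m_1 = 1*32 - 0 = 32, d_1 = (1027 - 32^2)/1 = 3/1 = 3, a_1 = floor((32 + 32)/3) = 21.
  m_2 = 3*21 - 32 = 31, d_2 = (1027 - 31^2)/3 = 66/3 = 22, a_2 = floor((32 + 31)/22) = 2.
  m_3 = 22*2 - 31 = 13, d_3 = (1027 - 13^2)/22 = 858/22 = 39, a_3 = floor((32 + 13)/39) = 1.
  m_4 = 39*1 - 13 = 26, d_4 = (1027 - 26^2)/39 = 351/39 = 9, a_4 = floor((32 + 26)/9) = 6.
  m_5 = 9*6 - 26 = 28, d_5 = (1027 - 28^2)/9 = 243/9 = 27, a_5 = floor((32 + 28)/27) = 2.
  m_6 = 27*2 - 28 = 26, d_6 = (1027 - 26^2)/27 = 351/27 = 13, a_6 = floor((32 + 26)/13) = 4.
  m_7 = 13*4 - 26 = 26, d_7 = (1027 - 26^2)/13 = 351/13 = 27, a_7 = floor((32 + 26)/27) = 2.
  m_8 = 27*2 - 26 = 28, d_8 = (1027 - 28^2)/27 = 243/27 = 9, a_8 = floor((32 + 28)/9) = 6.
  m_9 = 9*6 - 28 = 26, d_9 = (1027 - 26^2)/9 = 351/9 = 39, a_9 = floor((32 + 26)/39) = 1.
  m_10 = 39*1 - 26 = 13, d_10 = (1027 - 13^2)/39 = 858/39 = 22, a_10 = floor((32 + 13)/22) = 2.
  m_11 = 22*2 - 13 = 31, d_11 = (1027 - 31^2)/22 = 66/22 = 3, a_11 = floor((32 + 31)/3) = 21.
  m_12 = 3*21 - 31 = 32, d_12 = (1027 - 32^2)/3 = 3/3 = 1, a_12 = floor((32 + 32)/1) = 64.
  m_13 = 1*64 - 32 = 32, d_13 = (1027 - 32^2)/1 = 3/1 = 3: (m_13, d_13) = (m_1, d_1) = (32, 3), so from here the quotients repeat a_1, ..., a_12; the period length is 12.
Hence the expansion of sqrt(1027) is a_0 = 32 followed by the repeating block 21, 2, 1, 6, 2, 4, 2, 6, 1, 2, 21, 64 (period 12).

[32; (21, 2, 1, 6, 2, 4, 2, 6, 1, 2, 21, 64)]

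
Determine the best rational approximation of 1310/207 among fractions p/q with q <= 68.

424/67

Expand x = 1310/207 as a continued fraction with the Euclidean algorithm:
  1310 = 6*207 + 68, so a_0 = 6.
  207 = 3*68 + 3, so a_1 = 3.
  68 = 22*3 + 2, so a_2 = 22.
  3 = 1*2 + 1, so a_3 = 1.
  2 = 2*1 + 0, so a_4 = 2.
so x = [6; 3, 22, 1, 2].
Convergents (p_i = a_i*p_{i-1} + p_{i-2}, q_i = a_i*q_{i-1} + q_{i-2} with p_{-2}=0, p_{-1}=1, q_{-2}=1, q_{-1}=0), until the denominator exceeds 68:
  i=0: a_0=6, p_0 = 6*1 + 0 = 6, q_0 = 6*0 + 1 = 1.
  i=1: a_1=3, p_1 = 3*6 + 1 = 19, q_1 = 3*1 + 0 = 3.
  i=2: a_2=22, p_2 = 22*19 + 6 = 424, q_2 = 22*3 + 1 = 67.
  i=3: a_3=1, p_3 = 1*424 + 19 = 443, q_3 = 1*67 + 3 = 70.
q_3 = 70 > 68, so the last convergent with denominator <= 68 is p_2/q_2 = 424/67.
The closest fraction with denominator <= 68 is either p_2/q_2 or the intermediate fraction (k*p_2 + p_1)/(k*q_2 + q_1) with the largest k >= 1 whose denominator stays <= 68; these approach x as k grows, and every other convergent or intermediate fraction in range is farther away.
Largest k: floor((68 - q_1)/q_2) = floor((68 - 3)/67) = 0.
Since k = 0, no intermediate fraction beyond p_2/q_2 has denominator <= 68, so the convergent 424/67 is the closest (its error is |1310*67 - 424*207|/(207*67) = 2/13869).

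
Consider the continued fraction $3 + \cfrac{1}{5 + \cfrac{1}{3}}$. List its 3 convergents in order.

Using the convergent recurrence p_i = a_i*p_{i-1} + p_{i-2}, q_i = a_i*q_{i-1} + q_{i-2} with p_{-2}=0, p_{-1}=1, q_{-2}=1, q_{-1}=0:
  i=0: a_0=3, p_0 = 3*1 + 0 = 3, q_0 = 3*0 + 1 = 1.
  i=1: a_1=5, p_1 = 5*3 + 1 = 16, q_1 = 5*1 + 0 = 5.
  i=2: a_2=3, p_2 = 3*16 + 3 = 51, q_2 = 3*5 + 1 = 16.

3/1, 16/5, 51/16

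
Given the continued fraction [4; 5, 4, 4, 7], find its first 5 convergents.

Using the convergent recurrence p_i = a_i*p_{i-1} + p_{i-2}, q_i = a_i*q_{i-1} + q_{i-2} with p_{-2}=0, p_{-1}=1, q_{-2}=1, q_{-1}=0:
  i=0: a_0=4, p_0 = 4*1 + 0 = 4, q_0 = 4*0 + 1 = 1.
  i=1: a_1=5, p_1 = 5*4 + 1 = 21, q_1 = 5*1 + 0 = 5.
  i=2: a_2=4, p_2 = 4*21 + 4 = 88, q_2 = 4*5 + 1 = 21.
  i=3: a_3=4, p_3 = 4*88 + 21 = 373, q_3 = 4*21 + 5 = 89.
  i=4: a_4=7, p_4 = 7*373 + 88 = 2699, q_4 = 7*89 + 21 = 644.

4/1, 21/5, 88/21, 373/89, 2699/644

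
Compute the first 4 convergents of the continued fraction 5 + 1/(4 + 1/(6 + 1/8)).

5/1, 21/4, 131/25, 1069/204

Using the convergent recurrence p_i = a_i*p_{i-1} + p_{i-2}, q_i = a_i*q_{i-1} + q_{i-2} with p_{-2}=0, p_{-1}=1, q_{-2}=1, q_{-1}=0:
  i=0: a_0=5, p_0 = 5*1 + 0 = 5, q_0 = 5*0 + 1 = 1.
  i=1: a_1=4, p_1 = 4*5 + 1 = 21, q_1 = 4*1 + 0 = 4.
  i=2: a_2=6, p_2 = 6*21 + 5 = 131, q_2 = 6*4 + 1 = 25.
  i=3: a_3=8, p_3 = 8*131 + 21 = 1069, q_3 = 8*25 + 4 = 204.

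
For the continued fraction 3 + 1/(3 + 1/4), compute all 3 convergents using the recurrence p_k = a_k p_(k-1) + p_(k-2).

3/1, 10/3, 43/13

Using the convergent recurrence p_i = a_i*p_{i-1} + p_{i-2}, q_i = a_i*q_{i-1} + q_{i-2} with p_{-2}=0, p_{-1}=1, q_{-2}=1, q_{-1}=0:
  i=0: a_0=3, p_0 = 3*1 + 0 = 3, q_0 = 3*0 + 1 = 1.
  i=1: a_1=3, p_1 = 3*3 + 1 = 10, q_1 = 3*1 + 0 = 3.
  i=2: a_2=4, p_2 = 4*10 + 3 = 43, q_2 = 4*3 + 1 = 13.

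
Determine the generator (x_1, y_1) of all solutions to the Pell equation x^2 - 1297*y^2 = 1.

(x, y) = (2593, 72)

First expand sqrt(1297) as a continued fraction. With x_i = (sqrt(1297) + m_i)/d_i and (m_0, d_0) = (0, 1): a_0 = floor(sqrt(1297)) = 36, since 36^2 = 1296 <= 1297 < 1369 = 37^2.
Iterate m_{i+1} = d_i*a_i - m_i, d_{i+1} = (1297 - m_{i+1}^2)/d_i, a_{i+1} = floor((a_0 + m_{i+1})/d_{i+1}):
  m_1 = 1*36 - 0 = 36, d_1 = (1297 - 36^2)/1 = 1/1 = 1, a_1 = floor((36 + 36)/1) = 72.
  m_2 = 1*72 - 36 = 36, d_2 = (1297 - 36^2)/1 = 1/1 = 1: (m_2, d_2) = (m_1, d_1) = (36, 1), so from here the quotient a_1 repeats; the period length is 1.
So sqrt(1297) = [36; (72)] with period length k = 1.
k is odd, so (p_{k-1}, q_{k-1}) only solves x^2 - 1297y^2 = -1 and the fundamental solution of x^2 - 1297y^2 = 1 is (p_{2k-1}, q_{2k-1}) = (p_1, q_1); compute convergents through index 1, running through the period twice.
Convergents (p_i = a_i*p_{i-1} + p_{i-2}, q_i = a_i*q_{i-1} + q_{i-2} with p_{-2}=0, p_{-1}=1, q_{-2}=1, q_{-1}=0):
  i=0: a_0=36, p_0 = 36*1 + 0 = 36, q_0 = 36*0 + 1 = 1.
  i=1: a_1=72, p_1 = 72*36 + 1 = 2593, q_1 = 72*1 + 0 = 72.
Indeed p_0^2 - 1297*q_0^2 = 1296 - 1297 = -1, not +1.
Check: 2593^2 - 1297*72^2 = 6723649 - 6723648 = 1, so (x, y) = (2593, 72) solves the equation, and by the theorem it is the least positive solution.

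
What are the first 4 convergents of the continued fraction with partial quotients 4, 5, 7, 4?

Using the convergent recurrence p_i = a_i*p_{i-1} + p_{i-2}, q_i = a_i*q_{i-1} + q_{i-2} with p_{-2}=0, p_{-1}=1, q_{-2}=1, q_{-1}=0:
  i=0: a_0=4, p_0 = 4*1 + 0 = 4, q_0 = 4*0 + 1 = 1.
  i=1: a_1=5, p_1 = 5*4 + 1 = 21, q_1 = 5*1 + 0 = 5.
  i=2: a_2=7, p_2 = 7*21 + 4 = 151, q_2 = 7*5 + 1 = 36.
  i=3: a_3=4, p_3 = 4*151 + 21 = 625, q_3 = 4*36 + 5 = 149.

4/1, 21/5, 151/36, 625/149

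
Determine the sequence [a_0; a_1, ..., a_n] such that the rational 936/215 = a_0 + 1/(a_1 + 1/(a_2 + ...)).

Run the Euclidean algorithm on 936 and 215; the successive quotients are the partial quotients a_0, a_1, ... (each step inverts the fractional part left over by the previous one):
  936 = 4*215 + 76, so a_0 = 4.
  215 = 2*76 + 63, so a_1 = 2.
  76 = 1*63 + 13, so a_2 = 1.
  63 = 4*13 + 11, so a_3 = 4.
  13 = 1*11 + 2, so a_4 = 1.
  11 = 5*2 + 1, so a_5 = 5.
  2 = 2*1 + 0, so a_6 = 2.
The remainder reaches 0 after 7 divisions, so the expansion has 7 partial quotients, read off in order.

[4; 2, 1, 4, 1, 5, 2]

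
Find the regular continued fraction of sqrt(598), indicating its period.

Write x_i = (sqrt(598) + m_i)/d_i with (m_0, d_0) = (0, 1). a_0 = floor(sqrt(598)) = 24, since 24^2 = 576 <= 598 < 625 = 25^2.
Iterate m_{i+1} = d_i*a_i - m_i, d_{i+1} = (598 - m_{i+1}^2)/d_i, a_{i+1} = floor((a_0 + m_{i+1})/d_{i+1}):
  m_1 = 1*24 - 0 = 24, d_1 = (598 - 24^2)/1 = 22/1 = 22, a_1 = floor((24 + 24)/22) = 2.
  m_2 = 22*2 - 24 = 20, d_2 = (598 - 20^2)/22 = 198/22 = 9, a_2 = floor((24 + 20)/9) = 4.
  m_3 = 9*4 - 20 = 16, d_3 = (598 - 16^2)/9 = 342/9 = 38, a_3 = floor((24 + 16)/38) = 1.
  m_4 = 38*1 - 16 = 22, d_4 = (598 - 22^2)/38 = 114/38 = 3, a_4 = floor((24 + 22)/3) = 15.
  m_5 = 3*15 - 22 = 23, d_5 = (598 - 23^2)/3 = 69/3 = 23, a_5 = floor((24 + 23)/23) = 2.
  m_6 = 23*2 - 23 = 23, d_6 = (598 - 23^2)/23 = 69/23 = 3, a_6 = floor((24 + 23)/3) = 15.
  m_7 = 3*15 - 23 = 22, d_7 = (598 - 22^2)/3 = 114/3 = 38, a_7 = floor((24 + 22)/38) = 1.
  m_8 = 38*1 - 22 = 16, d_8 = (598 - 16^2)/38 = 342/38 = 9, a_8 = floor((24 + 16)/9) = 4.
  m_9 = 9*4 - 16 = 20, d_9 = (598 - 20^2)/9 = 198/9 = 22, a_9 = floor((24 + 20)/22) = 2.
  m_10 = 22*2 - 20 = 24, d_10 = (598 - 24^2)/22 = 22/22 = 1, a_10 = floor((24 + 24)/1) = 48.
  m_11 = 1*48 - 24 = 24, d_11 = (598 - 24^2)/1 = 22/1 = 22: (m_11, d_11) = (m_1, d_1) = (24, 22), so from here the quotients repeat a_1, ..., a_10; the period length is 10.
Hence the expansion of sqrt(598) is a_0 = 24 followed by the repeating block 2, 4, 1, 15, 2, 15, 1, 4, 2, 48 (period 10).

[24; (2, 4, 1, 15, 2, 15, 1, 4, 2, 48)]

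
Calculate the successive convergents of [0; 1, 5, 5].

Using the convergent recurrence p_i = a_i*p_{i-1} + p_{i-2}, q_i = a_i*q_{i-1} + q_{i-2} with p_{-2}=0, p_{-1}=1, q_{-2}=1, q_{-1}=0:
  i=0: a_0=0, p_0 = 0*1 + 0 = 0, q_0 = 0*0 + 1 = 1.
  i=1: a_1=1, p_1 = 1*0 + 1 = 1, q_1 = 1*1 + 0 = 1.
  i=2: a_2=5, p_2 = 5*1 + 0 = 5, q_2 = 5*1 + 1 = 6.
  i=3: a_3=5, p_3 = 5*5 + 1 = 26, q_3 = 5*6 + 1 = 31.

0/1, 1/1, 5/6, 26/31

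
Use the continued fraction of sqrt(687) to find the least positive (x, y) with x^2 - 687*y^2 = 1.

First expand sqrt(687) as a continued fraction. With x_i = (sqrt(687) + m_i)/d_i and (m_0, d_0) = (0, 1): a_0 = floor(sqrt(687)) = 26, since 26^2 = 676 <= 687 < 729 = 27^2.
Iterate m_{i+1} = d_i*a_i - m_i, d_{i+1} = (687 - m_{i+1}^2)/d_i, a_{i+1} = floor((a_0 + m_{i+1})/d_{i+1}):
  m_1 = 1*26 - 0 = 26, d_1 = (687 - 26^2)/1 = 11/1 = 11, a_1 = floor((26 + 26)/11) = 4.
  m_2 = 11*4 - 26 = 18, d_2 = (687 - 18^2)/11 = 363/11 = 33, a_2 = floor((26 + 18)/33) = 1.
  m_3 = 33*1 - 18 = 15, d_3 = (687 - 15^2)/33 = 462/33 = 14, a_3 = floor((26 + 15)/14) = 2.
  m_4 = 14*2 - 15 = 13, d_4 = (687 - 13^2)/14 = 518/14 = 37, a_4 = floor((26 + 13)/37) = 1.
  m_5 = 37*1 - 13 = 24, d_5 = (687 - 24^2)/37 = 111/37 = 3, a_5 = floor((26 + 24)/3) = 16.
  m_6 = 3*16 - 24 = 24, d_6 = (687 - 24^2)/3 = 111/3 = 37, a_6 = floor((26 + 24)/37) = 1.
  m_7 = 37*1 - 24 = 13, d_7 = (687 - 13^2)/37 = 518/37 = 14, a_7 = floor((26 + 13)/14) = 2.
  m_8 = 14*2 - 13 = 15, d_8 = (687 - 15^2)/14 = 462/14 = 33, a_8 = floor((26 + 15)/33) = 1.
  m_9 = 33*1 - 15 = 18, d_9 = (687 - 18^2)/33 = 363/33 = 11, a_9 = floor((26 + 18)/11) = 4.
  m_10 = 11*4 - 18 = 26, d_10 = (687 - 26^2)/11 = 11/11 = 1, a_10 = floor((26 + 26)/1) = 52.
  m_11 = 1*52 - 26 = 26, d_11 = (687 - 26^2)/1 = 11/1 = 11: (m_11, d_11) = (m_1, d_1) = (26, 11), so from here the quotients repeat a_1, ..., a_10; the period length is 10.
So sqrt(687) = [26; (4, 1, 2, 1, 16, 1, 2, 1, 4, 52)] with period length k = 10.
k is even, so the fundamental solution of x^2 - 687y^2 = 1 is (p_{k-1}, q_{k-1}) = (p_9, q_9); compute convergents through index 9.
Convergents (p_i = a_i*p_{i-1} + p_{i-2}, q_i = a_i*q_{i-1} + q_{i-2} with p_{-2}=0, p_{-1}=1, q_{-2}=1, q_{-1}=0):
  i=0: a_0=26, p_0 = 26*1 + 0 = 26, q_0 = 26*0 + 1 = 1.
  i=1: a_1=4, p_1 = 4*26 + 1 = 105, q_1 = 4*1 + 0 = 4.
  i=2: a_2=1, p_2 = 1*105 + 26 = 131, q_2 = 1*4 + 1 = 5.
  i=3: a_3=2, p_3 = 2*131 + 105 = 367, q_3 = 2*5 + 4 = 14.
  i=4: a_4=1, p_4 = 1*367 + 131 = 498, q_4 = 1*14 + 5 = 19.
  i=5: a_5=16, p_5 = 16*498 + 367 = 8335, q_5 = 16*19 + 14 = 318.
  i=6: a_6=1, p_6 = 1*8335 + 498 = 8833, q_6 = 1*318 + 19 = 337.
  i=7: a_7=2, p_7 = 2*8833 + 8335 = 26001, q_7 = 2*337 + 318 = 992.
  i=8: a_8=1, p_8 = 1*26001 + 8833 = 34834, q_8 = 1*992 + 337 = 1329.
  i=9: a_9=4, p_9 = 4*34834 + 26001 = 165337, q_9 = 4*1329 + 992 = 6308.
Check: 165337^2 - 687*6308^2 = 27336323569 - 27336323568 = 1, so (x, y) = (165337, 6308) solves the equation, and by the theorem it is the least positive solution.

(x, y) = (165337, 6308)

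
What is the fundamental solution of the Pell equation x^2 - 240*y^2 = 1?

First expand sqrt(240) as a continued fraction. With x_i = (sqrt(240) + m_i)/d_i and (m_0, d_0) = (0, 1): a_0 = floor(sqrt(240)) = 15, since 15^2 = 225 <= 240 < 256 = 16^2.
Iterate m_{i+1} = d_i*a_i - m_i, d_{i+1} = (240 - m_{i+1}^2)/d_i, a_{i+1} = floor((a_0 + m_{i+1})/d_{i+1}):
  m_1 = 1*15 - 0 = 15, d_1 = (240 - 15^2)/1 = 15/1 = 15, a_1 = floor((15 + 15)/15) = 2.
  m_2 = 15*2 - 15 = 15, d_2 = (240 - 15^2)/15 = 15/15 = 1, a_2 = floor((15 + 15)/1) = 30.
  m_3 = 1*30 - 15 = 15, d_3 = (240 - 15^2)/1 = 15/1 = 15: (m_3, d_3) = (m_1, d_1) = (15, 15), so from here the quotients repeat a_1, a_2; the period length is 2.
So sqrt(240) = [15; (2, 30)] with period length k = 2.
k is even, so the fundamental solution of x^2 - 240y^2 = 1 is (p_{k-1}, q_{k-1}) = (p_1, q_1); compute convergents through index 1.
Convergents (p_i = a_i*p_{i-1} + p_{i-2}, q_i = a_i*q_{i-1} + q_{i-2} with p_{-2}=0, p_{-1}=1, q_{-2}=1, q_{-1}=0):
  i=0: a_0=15, p_0 = 15*1 + 0 = 15, q_0 = 15*0 + 1 = 1.
  i=1: a_1=2, p_1 = 2*15 + 1 = 31, q_1 = 2*1 + 0 = 2.
Check: 31^2 - 240*2^2 = 961 - 960 = 1, so (x, y) = (31, 2) solves the equation, and by the theorem it is the least positive solution.

(x, y) = (31, 2)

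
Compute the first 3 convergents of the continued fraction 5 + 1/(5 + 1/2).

5/1, 26/5, 57/11

Using the convergent recurrence p_i = a_i*p_{i-1} + p_{i-2}, q_i = a_i*q_{i-1} + q_{i-2} with p_{-2}=0, p_{-1}=1, q_{-2}=1, q_{-1}=0:
  i=0: a_0=5, p_0 = 5*1 + 0 = 5, q_0 = 5*0 + 1 = 1.
  i=1: a_1=5, p_1 = 5*5 + 1 = 26, q_1 = 5*1 + 0 = 5.
  i=2: a_2=2, p_2 = 2*26 + 5 = 57, q_2 = 2*5 + 1 = 11.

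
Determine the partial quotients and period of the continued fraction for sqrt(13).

Write x_i = (sqrt(13) + m_i)/d_i with (m_0, d_0) = (0, 1). a_0 = floor(sqrt(13)) = 3, since 3^2 = 9 <= 13 < 16 = 4^2.
Iterate m_{i+1} = d_i*a_i - m_i, d_{i+1} = (13 - m_{i+1}^2)/d_i, a_{i+1} = floor((a_0 + m_{i+1})/d_{i+1}):
  m_1 = 1*3 - 0 = 3, d_1 = (13 - 3^2)/1 = 4/1 = 4, a_1 = floor((3 + 3)/4) = 1.
  m_2 = 4*1 - 3 = 1, d_2 = (13 - 1^2)/4 = 12/4 = 3, a_2 = floor((3 + 1)/3) = 1.
  m_3 = 3*1 - 1 = 2, d_3 = (13 - 2^2)/3 = 9/3 = 3, a_3 = floor((3 + 2)/3) = 1.
  m_4 = 3*1 - 2 = 1, d_4 = (13 - 1^2)/3 = 12/3 = 4, a_4 = floor((3 + 1)/4) = 1.
  m_5 = 4*1 - 1 = 3, d_5 = (13 - 3^2)/4 = 4/4 = 1, a_5 = floor((3 + 3)/1) = 6.
  m_6 = 1*6 - 3 = 3, d_6 = (13 - 3^2)/1 = 4/1 = 4: (m_6, d_6) = (m_1, d_1) = (3, 4), so from here the quotients repeat a_1, ..., a_5; the period length is 5.
Hence the expansion of sqrt(13) is a_0 = 3 followed by the repeating block 1, 1, 1, 1, 6 (period 5).

[3; (1, 1, 1, 1, 6)]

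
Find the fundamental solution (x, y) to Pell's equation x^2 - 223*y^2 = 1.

First expand sqrt(223) as a continued fraction. With x_i = (sqrt(223) + m_i)/d_i and (m_0, d_0) = (0, 1): a_0 = floor(sqrt(223)) = 14, since 14^2 = 196 <= 223 < 225 = 15^2.
Iterate m_{i+1} = d_i*a_i - m_i, d_{i+1} = (223 - m_{i+1}^2)/d_i, a_{i+1} = floor((a_0 + m_{i+1})/d_{i+1}):
  m_1 = 1*14 - 0 = 14, d_1 = (223 - 14^2)/1 = 27/1 = 27, a_1 = floor((14 + 14)/27) = 1.
  m_2 = 27*1 - 14 = 13, d_2 = (223 - 13^2)/27 = 54/27 = 2, a_2 = floor((14 + 13)/2) = 13.
  m_3 = 2*13 - 13 = 13, d_3 = (223 - 13^2)/2 = 54/2 = 27, a_3 = floor((14 + 13)/27) = 1.
  m_4 = 27*1 - 13 = 14, d_4 = (223 - 14^2)/27 = 27/27 = 1, a_4 = floor((14 + 14)/1) = 28.
  m_5 = 1*28 - 14 = 14, d_5 = (223 - 14^2)/1 = 27/1 = 27: (m_5, d_5) = (m_1, d_1) = (14, 27), so from here the quotients repeat a_1, ..., a_4; the period length is 4.
So sqrt(223) = [14; (1, 13, 1, 28)] with period length k = 4.
k is even, so the fundamental solution of x^2 - 223y^2 = 1 is (p_{k-1}, q_{k-1}) = (p_3, q_3); compute convergents through index 3.
Convergents (p_i = a_i*p_{i-1} + p_{i-2}, q_i = a_i*q_{i-1} + q_{i-2} with p_{-2}=0, p_{-1}=1, q_{-2}=1, q_{-1}=0):
  i=0: a_0=14, p_0 = 14*1 + 0 = 14, q_0 = 14*0 + 1 = 1.
  i=1: a_1=1, p_1 = 1*14 + 1 = 15, q_1 = 1*1 + 0 = 1.
  i=2: a_2=13, p_2 = 13*15 + 14 = 209, q_2 = 13*1 + 1 = 14.
  i=3: a_3=1, p_3 = 1*209 + 15 = 224, q_3 = 1*14 + 1 = 15.
Check: 224^2 - 223*15^2 = 50176 - 50175 = 1, so (x, y) = (224, 15) solves the equation, and by the theorem it is the least positive solution.

(x, y) = (224, 15)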